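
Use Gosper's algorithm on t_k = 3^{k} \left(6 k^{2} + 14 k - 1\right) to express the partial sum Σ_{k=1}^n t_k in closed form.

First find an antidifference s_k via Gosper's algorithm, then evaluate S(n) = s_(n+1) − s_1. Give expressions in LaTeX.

t_(k+1)/t_k = 3*(6*k**2 + 26*k + 19)/(6*k**2 + 14*k - 1).
So A=3 and B=1, with C=k**2 + 7*k/3 - 1/6.
Solve (3)·f(k+1) − (1)·f(k) = k**2 + 7*k/3 - 1/6.
From deg A=0, deg B=0, deg C=2: d=2.
Solving with deg f ≤ 2: f(k) = (3*k**2 - 2*k - 2)/6.
So s_k = (B(k−1)f/C)·t_k = ((3*k**2 - 2*k - 2)/(6*k**2 + 14*k - 1))·t_k = 3**k*(3*k**2 - 2*k - 2).
Check: Δs_k = 3**k*(6*k**2 + 14*k - 1). ✓
Evaluate: s_(n+1) = 3**(n + 1)*(3*n**2 + 4*n - 1); subtract s_(1) = -3 ⇒ S(n) = 9*3**n*n**2 + 12*3**n*n - 3*3**n + 3.

S(n) = 9 \cdot 3^{n} n^{2} + 12 \cdot 3^{n} n - 3 \cdot 3^{n} + 3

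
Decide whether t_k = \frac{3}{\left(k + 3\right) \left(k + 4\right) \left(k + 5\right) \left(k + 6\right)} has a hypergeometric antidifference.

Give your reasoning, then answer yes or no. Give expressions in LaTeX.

r(k) = (k + 3)/(k + 7) after simplifying.
Normal form (A,B,C) = (k + 3, k + 7, 1).
Set up (k + 3)·f(k+1) − (k + 6)·f(k) − (1) = 0.
Bound: deg f ≤ 3.
Solving with deg f ≤ 3: f(k) = k*(k**2 + 12*k + 47)/180.
Certificate R = B(k−1)f/C = k*(k + 6)*(k**2 + 12*k + 47)/180 gives s_k = k*(k**2 + 12*k + 47)/(60*(k + 3)*(k + 4)*(k + 5)).
Check: Δs_k = 3/(k**4 + 18*k**3 + 119*k**2 + 342*k + 360). ✓

Yes. s_k = \frac{k \left(k^{2} + 12 k + 47\right)}{60 \left(k + 3\right) \left(k + 4\right) \left(k + 5\right)}.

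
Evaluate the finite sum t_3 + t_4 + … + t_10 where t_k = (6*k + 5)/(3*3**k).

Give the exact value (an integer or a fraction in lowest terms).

The ratio is (6*k + 11)/(3*(6*k + 5)).
A = 1/3, B = 1, C = k + 5/6.
Solve (1/3)·f(k+1) − (1)·f(k) = k + 5/6.
Bound: deg f ≤ 1.
Match coefficients ⇒ f(k) = -(3*k + 4)/2.
Certificate R = B(k−1)f/C = -3*(3*k + 4)/(6*k + 5) gives s_k = (-3*k - 4)/3**k.
Check: Δs_k = (6*k + 5)/(3*3**k). ✓
Σ_(k=3)^(10) t_k = s_(11) − s_(3) = -37/177147 − (-13/27) = 85256/177147.

Σ = 85256/177147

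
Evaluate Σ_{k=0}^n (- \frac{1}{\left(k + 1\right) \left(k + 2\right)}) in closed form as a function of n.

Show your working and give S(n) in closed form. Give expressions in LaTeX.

S(n) = \frac{- n - 1}{n + 2}

Ratio r(k) = (k + 1)/(k + 3).
A = k + 1, B = k + 3, C = 1.
Solve (k + 1)·f(k+1) − (k + 2)·f(k) = 1.
From deg A=1, deg B=1, deg C=0: d=1.
Match coefficients ⇒ f(k) = k.
Then R = B(k−1)f/C = k*(k + 2), so s_k = R(k)·t_k = -k/(k + 1).
Check: Δs_k = -1/(k**2 + 3*k + 2). ✓
Σ_(k=0)^n t_k = s_(n+1) − s_(0) = ((-n - 1)/(n + 2)) − (0), i.e. (-n - 1)/(n + 2).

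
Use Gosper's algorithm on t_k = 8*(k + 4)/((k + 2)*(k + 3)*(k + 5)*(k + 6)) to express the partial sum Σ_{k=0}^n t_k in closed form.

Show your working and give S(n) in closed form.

Step 1: r(k) = (k + 2)*(k + 5)**2/((k + 4)**2*(k + 7)).
So A=k + 2 and B=k + 7, with C=k**2 + 8*k + 16.
Set up (k + 2)·f(k+1) − (k + 6)·f(k) − (k**2 + 8*k + 16) = 0.
d = 4 from the (1,1,2) case.
Solving with deg f ≤ 4: f(k) = k*(k + 3)*(k + 4)*(k + 7)/20.
So s_k = (B(k−1)f/C)·t_k = (k*(k + 3)*(k + 6)*(k + 7)/(20*(k + 4)))·t_k = 2*k*(k + 7)/(5*(k**2 + 7*k + 10)).
Verify: 8*(k + 4)/(k**4 + 16*k**3 + 91*k**2 + 216*k + 180) matches t_k.
Evaluate: s_(n+1) = 2*(n**2 + 9*n + 8)/(5*(n**2 + 9*n + 18)); subtract s_(0) = 0 ⇒ S(n) = 2*(n**2 + 9*n + 8)/(5*(n**2 + 9*n + 18)).

S(n) = 2*(n**2 + 9*n + 8)/(5*(n**2 + 9*n + 18))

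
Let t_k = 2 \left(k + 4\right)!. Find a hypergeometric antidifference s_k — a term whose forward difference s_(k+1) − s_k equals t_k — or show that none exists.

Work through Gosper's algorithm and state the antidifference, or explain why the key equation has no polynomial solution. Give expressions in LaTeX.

t_(k+1)/t_k = k + 5.
Take A(k)=k + 5, B(k)=1, C(k)=1.
Key eq: (k + 5)·f(k+1) = (1)·f(k) + (1).
deg f ≤ -1 (via 1,0,0).
deg f ≤ -1 is impossible — no certificate.

no hypergeometric antidifference exists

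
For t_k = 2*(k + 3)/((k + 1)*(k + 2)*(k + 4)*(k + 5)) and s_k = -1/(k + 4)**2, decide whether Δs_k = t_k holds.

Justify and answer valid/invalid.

Invalid: residual 3*(-3*k**2 - 21*k - 34)/(k**6 + 21*k**5 + 177*k**4 + 759*k**3 + 1722*k**2 + 1920*k + 800) ≠ 0.

s_(k+1) = -1/(k + 5)**2
s_(k+1) − s_k = -1/(k + 5)**2 + (k + 4)**(-2)
(s_(k+1) − s_k) − t_k = 3*(-3*k**2 - 21*k - 34)/(k**6 + 21*k**5 + 177*k**4 + 759*k**3 + 1722*k**2 + 1920*k + 800)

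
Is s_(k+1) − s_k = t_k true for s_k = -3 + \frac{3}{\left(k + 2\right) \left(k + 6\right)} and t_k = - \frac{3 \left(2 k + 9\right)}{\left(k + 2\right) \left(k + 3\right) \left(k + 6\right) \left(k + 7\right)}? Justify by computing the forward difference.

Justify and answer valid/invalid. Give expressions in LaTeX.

s_(k+1) = -3 + 3/((k + 3)*(k + 7))
s_(k+1) − s_k = 3*(-2*k - 9)/(k**4 + 18*k**3 + 113*k**2 + 288*k + 252)
(s_(k+1) − s_k) − t_k = 0

Valid: the claim telescopes to t_k.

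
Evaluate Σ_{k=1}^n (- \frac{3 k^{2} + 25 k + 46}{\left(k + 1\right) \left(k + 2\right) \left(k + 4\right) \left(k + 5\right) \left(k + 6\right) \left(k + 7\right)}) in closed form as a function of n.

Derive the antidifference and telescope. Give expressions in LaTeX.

The ratio is (k + 1)*(k + 4)*(25*k + 3*(k + 1)**2 + 71)/((k + 3)*(k + 8)*(3*k**2 + 25*k + 46)).
Take A(k)=k + 1, B(k)=k + 8, C(k)=k**3 + 34*k**2/3 + 121*k/3 + 46.
Solve (k + 1)·f(k+1) − (k + 7)·f(k) = k**3 + 34*k**2/3 + 121*k/3 + 46.
deg f ≤ 6 (via 1,1,3).
A polynomial solution: f(k) = k*(k + 2)*(k + 3)*(k + 5)*(k**2 + 11*k + 34)/72.
So s_k = (B(k−1)f/C)·t_k = (k*(k + 2)*(k + 5)*(k + 7)*(k**2 + 11*k + 34)/(24*(3*k**2 + 25*k + 46)))·t_k = k*(-k**2 - 11*k - 34)/(24*(k**3 + 11*k**2 + 34*k + 24)).
Verify: (-3*k**2 - 25*k - 46)/(k**6 + 25*k**5 + 247*k**4 + 1219*k**3 + 3112*k**2 + 3796*k + 1680) matches t_k.
Telescope: S(n) = s_(n+1) − s_(1) = (-n**3 - 14*n**2 - 59*n - 46)/(24*(n**3 + 14*n**2 + 59*n + 70)) − (-23/840) = n*(-n**2 - 14*n - 59)/(70*(n**3 + 14*n**2 + 59*n + 70)).

S(n) = \frac{n \left(- n^{2} - 14 n - 59\right)}{70 \left(n^{3} + 14 n^{2} + 59 n + 70\right)}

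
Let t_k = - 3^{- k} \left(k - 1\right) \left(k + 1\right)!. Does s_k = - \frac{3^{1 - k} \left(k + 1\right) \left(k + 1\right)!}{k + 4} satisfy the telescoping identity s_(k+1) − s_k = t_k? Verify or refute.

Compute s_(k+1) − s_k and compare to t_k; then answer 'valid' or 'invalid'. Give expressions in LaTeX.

Invalid: residual \frac{3^{1 - k} \left(k^{2} + 3 k - 7\right) \left(k + 1\right)!}{\left(k + 4\right) \left(k + 5\right)} ≠ 0.

s_(k+1) = -(k + 2)*factorial(k + 2)/(3**k*(k + 5))
s_(k+1) − s_k = -(k**3 + 5*k**2 + 2*k + 1)*factorial(k + 1)/(3**k*(k + 4)*(k + 5))
(s_(k+1) − s_k) − t_k = 3**(1 - k)*(k**2 + 3*k - 7)*factorial(k + 1)/((k + 4)*(k + 5))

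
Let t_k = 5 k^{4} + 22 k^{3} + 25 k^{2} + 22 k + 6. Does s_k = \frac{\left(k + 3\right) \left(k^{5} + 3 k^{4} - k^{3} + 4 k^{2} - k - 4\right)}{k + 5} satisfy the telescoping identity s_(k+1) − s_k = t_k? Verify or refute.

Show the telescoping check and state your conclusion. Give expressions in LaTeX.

Invalid: residual \frac{2 \left(- 4 k^{5} - 44 k^{4} - 136 k^{3} - 143 k^{2} - 117 k - 34\right)}{k^{2} + 11 k + 30} ≠ 0.

s_(k+1) = (k**6 + 12*k**5 + 53*k**4 + 113*k**3 + 137*k**2 + 86*k + 8)/(k + 6)
s_(k+1) − s_k = (5*k**6 + 69*k**5 + 329*k**4 + 685*k**3 + 712*k**2 + 492*k + 112)/(k**2 + 11*k + 30)
(s_(k+1) − s_k) − t_k = 2*(-4*k**5 - 44*k**4 - 136*k**3 - 143*k**2 - 117*k - 34)/(k**2 + 11*k + 30)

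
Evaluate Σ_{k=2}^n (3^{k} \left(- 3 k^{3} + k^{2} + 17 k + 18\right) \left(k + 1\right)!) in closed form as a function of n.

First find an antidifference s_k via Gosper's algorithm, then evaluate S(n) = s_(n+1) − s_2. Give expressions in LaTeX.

Ratio r(k) = 3*(3*k**4 + 14*k**3 + 6*k**2 - 53*k - 66)/(3*k**3 - k**2 - 17*k - 18).
Take A(k)=3*k + 6, B(k)=1, C(k)=k**3 - k**2/3 - 17*k/3 - 6.
Key eq: (3*k + 6)·f(k+1) = (1)·f(k) + (k**3 - k**2/3 - 17*k/3 - 6).
deg f ≤ 2 (via 1,0,3).
Match coefficients ⇒ f(k) = k*(k - 4)/3.
So s_k = (B(k−1)f/C)·t_k = (k*(k - 4)/(3*k**3 - k**2 - 17*k - 18))·t_k = -3**k*k*(k - 4)*factorial(k + 1).
Δs = 3**k*(-3*k**3 + k**2 + 17*k + 18)*factorial(k + 1), as required.
Telescope: S(n) = s_(n+1) − s_(2) = -3**(n + 1)*(n - 3)*(n + 1)*factorial(n + 2) − (216) = -3*3**n*n**4*factorial(n) - 3*3**n*n**3*factorial(n) + 21*3**n*n**2*factorial(n) + 39*3**n*n*factorial(n) + 18*3**n*factorial(n) - 216.

S(n) = - 3 \cdot 3^{n} n^{4} n! - 3 \cdot 3^{n} n^{3} n! + 21 \cdot 3^{n} n^{2} n! + 39 \cdot 3^{n} n n! + 18 \cdot 3^{n} n! - 216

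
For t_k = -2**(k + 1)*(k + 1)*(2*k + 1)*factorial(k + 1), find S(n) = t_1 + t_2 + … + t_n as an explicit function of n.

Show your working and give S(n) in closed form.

The ratio is (k + 2)**2*(4*k + 6)/((k + 1)*(2*k + 1)).
Factor: A=2*k + 4; B=1; C=k**2 + 3*k/2 + 1/2.
Solve (2*k + 4)·f(k+1) − (1)·f(k) = k**2 + 3*k/2 + 1/2.
d = 1 from the (1,0,2) case.
Solve for f: f(k) = (k - 1)/2 (degree 1 ≤ 1).
Then R = B(k−1)f/C = (k - 1)/((k + 1)*(2*k + 1)), so s_k = R(k)·t_k = -2**(k + 1)*(k - 1)*factorial(k + 1).
Verify: -2**(k + 1)*(k + 1)*(2*k + 1)*factorial(k + 1) matches t_k.
Σ_(k=1)^n t_k = s_(n+1) − s_(1) = (-2**(n + 2)*n*factorial(n + 2)) − (0), i.e. -2**(n + 2)*n*factorial(n + 2).

S(n) = -2**(n + 2)*n*factorial(n + 2)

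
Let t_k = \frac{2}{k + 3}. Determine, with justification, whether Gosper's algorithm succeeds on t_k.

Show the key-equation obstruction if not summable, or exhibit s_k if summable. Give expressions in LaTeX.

t_(k+1)/t_k = (k + 3)/(k + 4).
Take A(k)=k + 3, B(k)=k + 4, C(k)=1.
Solve (k + 3)·f(k+1) − (k + 3)·f(k) = 1.
deg f ≤ 0 (via 1,1,0).
f = c0 ⇒ A·f(k+1) − B(k−1)·f(k) − C = -1. The system {-1 = 0} is inconsistent; no antidifference.

No — key equation has no polynomial f.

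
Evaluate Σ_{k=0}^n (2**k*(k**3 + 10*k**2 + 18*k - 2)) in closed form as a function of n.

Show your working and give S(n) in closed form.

S(n) = 2*2**n*n**3 + 14*2**n*n**2 + 14*2**n*n - 6*2**n + 4

t_(k+1)/t_k = 2*(k**3 + 13*k**2 + 41*k + 27)/(k**3 + 10*k**2 + 18*k - 2).
Normal form (A,B,C) = (2, 1, k**3 + 10*k**2 + 18*k - 2).
Solve (2)·f(k+1) − (1)·f(k) = k**3 + 10*k**2 + 18*k - 2.
Degrees (0,0,3) ⇒ d ≤ 3.
Match coefficients ⇒ f(k) = k**3 + 4*k**2 - 4*k - 4.
R(k) = B(k−1)·f(k)/C(k) = (k**3 + 4*k**2 - 4*k - 4)/(k**3 + 10*k**2 + 18*k - 2); s_k = R·t_k = 2**k*(k**3 + 4*k**2 - 4*k - 4).
Δs = 2**k*(k**3 + 10*k**2 + 18*k - 2), as required.
Evaluate: s_(n+1) = 2**(n + 1)*(n**3 + 7*n**2 + 7*n - 3); subtract s_(0) = -4 ⇒ S(n) = 2*2**n*n**3 + 14*2**n*n**2 + 14*2**n*n - 6*2**n + 4.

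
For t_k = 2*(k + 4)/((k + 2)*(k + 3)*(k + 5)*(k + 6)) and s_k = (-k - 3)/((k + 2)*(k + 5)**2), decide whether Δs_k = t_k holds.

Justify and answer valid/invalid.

Invalid: residual 2*(-3*k**2 - 27*k - 58)/(k**6 + 27*k**5 + 297*k**4 + 1697*k**3 + 5286*k**2 + 8460*k + 5400) ≠ 0.

s_(k+1) = (-k - 4)/((k + 3)*(k + 6)**2)
s_(k+1) − s_k = (-(k + 2)*(k + 4)*(k + 5)**2 + (k + 3)**2*(k + 6)**2)/((k + 2)*(k + 3)*(k + 5)**2*(k + 6)**2)
(s_(k+1) − s_k) − t_k = 2*(-3*k**2 - 27*k - 58)/(k**6 + 27*k**5 + 297*k**4 + 1697*k**3 + 5286*k**2 + 8460*k + 5400)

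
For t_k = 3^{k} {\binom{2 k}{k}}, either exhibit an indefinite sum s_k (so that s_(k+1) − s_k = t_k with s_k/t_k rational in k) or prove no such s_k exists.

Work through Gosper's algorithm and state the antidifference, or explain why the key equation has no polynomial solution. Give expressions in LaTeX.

Ratio r(k) = 6*(2*k + 1)/(k + 1).
Gosper form: A/B · C(k+1)/C(k) with A=12*k + 6, B=k + 1, C=1.
Solve (12*k + 6)·f(k+1) − (k)·f(k) = 1.
Degrees (1,1,0) ⇒ d ≤ -1.
Bound -1 < 0, so the key equation has no polynomial solution.

none (Gosper's algorithm certifies no s_k)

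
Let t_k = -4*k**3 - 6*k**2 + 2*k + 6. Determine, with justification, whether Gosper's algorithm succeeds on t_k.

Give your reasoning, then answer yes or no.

Compute t_(k+1)/t_k: get (2*k**3 + 9*k**2 + 11*k + 1)/(2*k**3 + 3*k**2 - k - 3).
A = 1, B = 1, C = k**3 + 3*k**2/2 - k/2 - 3/2.
Solve (1)·f(k+1) − (1)·f(k) = k**3 + 3*k**2/2 - k/2 - 3/2.
deg f ≤ 4 (via 0,0,3).
Solve for f: f(k) = k*(k**3 - 3*k - 4)/4 (degree 4 ≤ 4).
Certificate R = B(k−1)f/C = k*(k**3 - 3*k - 4)/(2*(2*k**3 + 3*k**2 - k - 3)) gives s_k = k*(-k**3 + 3*k + 4).
Verify: -4*k**3 - 6*k**2 + 2*k + 6 matches t_k.

Yes. s_k = k*(-k**3 + 3*k + 4).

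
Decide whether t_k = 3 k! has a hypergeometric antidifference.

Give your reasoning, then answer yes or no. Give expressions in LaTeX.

No — negative degree bound, so no certificate f.

Compute t_(k+1)/t_k: get k + 1.
Gosper form: A/B · C(k+1)/C(k) with A=k + 1, B=1, C=1.
Need (k + 1)·f(k+1) − (1)·f(k) = 1.
Bound: deg f ≤ -1.
deg f ≤ -1 is impossible — no certificate.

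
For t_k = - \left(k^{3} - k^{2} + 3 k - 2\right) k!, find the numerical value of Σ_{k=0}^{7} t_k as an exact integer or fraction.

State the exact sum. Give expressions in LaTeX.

Σ = -1733757

Compute t_(k+1)/t_k: get (k + 1)*(3*k + (k + 1)**3 - (k + 1)**2 + 1)/(k**3 - k**2 + 3*k - 2).
So A=k + 1 and B=1, with C=k**3 - k**2 + 3*k - 2.
Solve (k + 1)·f(k+1) − (1)·f(k) = k**3 - k**2 + 3*k - 2.
Degrees (1,0,3) ⇒ d ≤ 2.
Solving with deg f ≤ 2: f(k) = k**2 - 3*k + 3.
Certificate R = B(k−1)f/C = (k**2 - 3*k + 3)/(k**3 - k**2 + 3*k - 2) gives s_k = -(k**2 - 3*k + 3)*factorial(k).
Δs = -(k**3 - k**2 + 3*k - 2)*factorial(k), as required.
Telescoping: Σ = s_(8) − s_(0) = -1733760 − (-3) = -1733757.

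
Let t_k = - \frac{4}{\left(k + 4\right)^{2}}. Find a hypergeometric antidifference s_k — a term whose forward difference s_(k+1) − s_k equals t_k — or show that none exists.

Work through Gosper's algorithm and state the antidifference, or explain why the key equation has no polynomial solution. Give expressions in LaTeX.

Ratio r(k) = (k + 4)**2/(k + 5)**2.
A = k**2 + 8*k + 16, B = k**2 + 10*k + 25, C = 1.
Solve (k**2 + 8*k + 16)·f(k+1) − (k**2 + 8*k + 16)·f(k) = 1.
deg f ≤ 0 (via 2,2,0).
Write f(k) = c0. Then LHS − RHS = -1, requiring -1 = 0: contradictory. No certificate.

no hypergeometric antidifference exists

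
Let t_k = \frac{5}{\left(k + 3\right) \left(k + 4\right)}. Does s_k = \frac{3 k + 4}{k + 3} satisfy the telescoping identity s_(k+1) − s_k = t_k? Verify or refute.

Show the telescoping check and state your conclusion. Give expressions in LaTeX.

s_(k+1) = (3*k + 7)/(k + 4)
s_(k+1) − s_k = 5/(k**2 + 7*k + 12)
(s_(k+1) − s_k) − t_k = 0

Valid: the claim telescopes to t_k.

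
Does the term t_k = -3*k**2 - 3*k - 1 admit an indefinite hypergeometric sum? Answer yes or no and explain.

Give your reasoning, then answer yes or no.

Compute t_(k+1)/t_k: get (3*k**2 + 9*k + 7)/(3*k**2 + 3*k + 1).
Take A(k)=1, B(k)=1, C(k)=k**2 + k + 1/3.
Solve (1)·f(k+1) − (1)·f(k) = k**2 + k + 1/3.
From deg A=0, deg B=0, deg C=2: d=3.
A polynomial solution: f(k) = k**3/3.
Get s_k = R·t_k = -k**3 with R(k) = B(k−1)f(k)/C(k) = k**3/(3*k**2 + 3*k + 1).
s_(k+1) − s_k = k**3 - (k + 1)**3 = t_k.

Yes. s_k = -k**3.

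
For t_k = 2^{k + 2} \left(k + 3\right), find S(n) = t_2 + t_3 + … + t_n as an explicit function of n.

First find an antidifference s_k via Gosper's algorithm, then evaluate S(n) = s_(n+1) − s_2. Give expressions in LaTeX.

S(n) = 8 \cdot 2^{n} n + 16 \cdot 2^{n} - 48

Step 1: r(k) = 2*(k + 4)/(k + 3).
So A=2 and B=1, with C=k + 3.
Solve (2)·f(k+1) − (1)·f(k) = k + 3.
d = 1 from the (0,0,1) case.
Solve for f: f(k) = k + 1 (degree 1 ≤ 1).
R(k) = B(k−1)·f(k)/C(k) = (k + 1)/(k + 3); s_k = R·t_k = 2**(k + 2)*(k + 1).
Δs = 2**(k + 2)*(k + 3), as required.
Evaluate: s_(n+1) = 2**(n + 3)*(n + 2); subtract s_(2) = 48 ⇒ S(n) = 8*2**n*n + 16*2**n - 48.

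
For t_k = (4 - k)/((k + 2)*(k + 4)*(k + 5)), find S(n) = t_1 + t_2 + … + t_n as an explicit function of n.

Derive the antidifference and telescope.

S(n) = n*(-n**2 + 48*n + 193)/(60*(n**3 + 12*n**2 + 47*n + 60))

Step 1: r(k) = (k - 3)*(k + 2)*(k + 4)/((k - 4)*(k + 3)*(k + 6)).
Gosper form: A/B · C(k+1)/C(k) with A=k + 2, B=k + 6, C=k**2 - k - 12.
f must satisfy (k + 2)·f(k+1) − (k + 5)·f(k) = k**2 - k - 12.
Degrees (1,1,2) ⇒ d ≤ 3.
Coefficient equations give f(k) = -k*(k**2 + 21*k + 50)/12.
R(k) = B(k−1)·f(k)/C(k) = -k*(k + 5)*(k**2 + 21*k + 50)/(12*(k - 4)*(k + 3)); s_k = R·t_k = k*(k**2 + 21*k + 50)/(12*(k**3 + 9*k**2 + 26*k + 24)).
s_(k+1) − s_k = (4 - k)/(k**3 + 11*k**2 + 38*k + 40) = t_k.
s_(n+1) = (n**3 + 24*n**2 + 95*n + 72)/(12*(n**3 + 12*n**2 + 47*n + 60)) and s_(1) = 1/10, so S(n) = n*(-n**2 + 48*n + 193)/(60*(n**3 + 12*n**2 + 47*n + 60)).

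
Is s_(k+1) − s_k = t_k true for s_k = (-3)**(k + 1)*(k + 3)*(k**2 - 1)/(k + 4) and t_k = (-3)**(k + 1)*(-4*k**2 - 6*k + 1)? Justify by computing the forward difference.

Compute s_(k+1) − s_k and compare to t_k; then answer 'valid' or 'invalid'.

s_(k+1) = (-3)**(k + 2)*(k + 4)*((k + 1)**2 - 1)/(k + 5)
s_(k+1) − s_k = (-3)**(k + 1)*(-4*k**4 - 38*k**3 - 110*k**2 - 88*k + 15)/(k**2 + 9*k + 20)
(s_(k+1) − s_k) − t_k = (-3)**(k + 1)*(4*k**3 + 23*k**2 + 23*k - 5)/(k**2 + 9*k + 20)

Invalid: residual (-3)**(k + 1)*(4*k**3 + 23*k**2 + 23*k - 5)/(k**2 + 9*k + 20) ≠ 0.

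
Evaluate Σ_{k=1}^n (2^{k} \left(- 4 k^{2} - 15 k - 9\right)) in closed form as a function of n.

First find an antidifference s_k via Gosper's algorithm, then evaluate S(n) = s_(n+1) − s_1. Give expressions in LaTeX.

S(n) = - 8 \cdot 2^{n} n^{2} - 14 \cdot 2^{n} n - 12 \cdot 2^{n} + 12

Ratio r(k) = 2*(4*k**2 + 23*k + 28)/(4*k**2 + 15*k + 9).
Factor: A=2; B=1; C=k**2 + 15*k/4 + 9/4.
f must satisfy (2)·f(k+1) − (1)·f(k) = k**2 + 15*k/4 + 9/4.
d = 2 from the (0,0,2) case.
Solve for f: f(k) = (4*k**2 - k + 3)/4 (degree 2 ≤ 2).
Certificate R = B(k−1)f/C = (4*k**2 - k + 3)/((k + 3)*(4*k + 3)) gives s_k = 2**k*(-4*k**2 + k - 3).
Δs = 2**k*(-4*k**2 - 15*k - 9), as required.
s_(n+1) = 2**(n + 1)*(-4*n**2 - 7*n - 6) and s_(1) = -12, so S(n) = -8*2**n*n**2 - 14*2**n*n - 12*2**n + 12.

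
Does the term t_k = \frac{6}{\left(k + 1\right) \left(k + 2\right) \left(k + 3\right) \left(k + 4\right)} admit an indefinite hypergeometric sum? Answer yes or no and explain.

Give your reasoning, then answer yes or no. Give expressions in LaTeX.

Yes. s_k = \frac{k \left(k^{2} + 6 k + 11\right)}{3 \left(k + 1\right) \left(k + 2\right) \left(k + 3\right)}.

Compute t_(k+1)/t_k: get (k + 1)/(k + 5).
A = k + 1, B = k + 5, C = 1.
Key eq: (k + 1)·f(k+1) = (k + 4)·f(k) + (1).
Bound: deg f ≤ 3.
Match coefficients ⇒ f(k) = k*(k**2 + 6*k + 11)/18.
Then R = B(k−1)f/C = k*(k + 4)*(k**2 + 6*k + 11)/18, so s_k = R(k)·t_k = k*(k**2 + 6*k + 11)/(3*(k + 1)*(k + 2)*(k + 3)).
s_(k+1) − s_k = 6/(k**4 + 10*k**3 + 35*k**2 + 50*k + 24) = t_k.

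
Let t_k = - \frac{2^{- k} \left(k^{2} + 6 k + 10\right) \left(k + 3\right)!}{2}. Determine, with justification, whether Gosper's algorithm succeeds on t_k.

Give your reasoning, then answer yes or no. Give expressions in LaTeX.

Step 1: r(k) = (k + 4)*(6*k + (k + 1)**2 + 16)/(2*(k**2 + 6*k + 10)).
So A=k/2 + 2 and B=1, with C=k**2 + 6*k + 10.
Set up (k/2 + 2)·f(k+1) − (1)·f(k) − (k**2 + 6*k + 10) = 0.
deg f ≤ 1 (via 1,0,2).
Coefficient equations give f(k) = 2*(k + 3).
R(k) = B(k−1)·f(k)/C(k) = 2*(k + 3)/(k**2 + 6*k + 10); s_k = R·t_k = -(k + 3)*factorial(k + 3)/2**k.
Verify: -(k**2 + 6*k + 10)*factorial(k + 3)/(2*2**k) matches t_k.

Yes. s_k = - 2^{- k} \left(k + 3\right) \left(k + 3\right)!.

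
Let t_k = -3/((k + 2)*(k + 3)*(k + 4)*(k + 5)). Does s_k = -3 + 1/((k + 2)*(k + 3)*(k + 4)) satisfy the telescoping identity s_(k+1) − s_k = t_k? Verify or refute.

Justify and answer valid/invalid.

Valid — Δs_k = t_k.

s_(k+1) = -3 + 1/((k + 3)*(k + 4)*(k + 5))
s_(k+1) − s_k = -3/((k + 2)*(k + 3)*(k + 4)*(k + 5))
(s_(k+1) − s_k) − t_k = 0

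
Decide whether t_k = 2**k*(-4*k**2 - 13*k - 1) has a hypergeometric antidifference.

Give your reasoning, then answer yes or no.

t_(k+1)/t_k = 2*(4*k**2 + 21*k + 18)/(4*k**2 + 13*k + 1).
Normal form (A,B,C) = (2, 1, k**2 + 13*k/4 + 1/4).
Set up (2)·f(k+1) − (1)·f(k) − (k**2 + 13*k/4 + 1/4) = 0.
d = 2 from the (0,0,2) case.
Solving with deg f ≤ 2: f(k) = (k - 1)*(4*k + 1)/4.
Then R = B(k−1)f/C = (k - 1)*(4*k + 1)/(4*k**2 + 13*k + 1), so s_k = R(k)·t_k = 2**k*(-4*k**2 + 3*k + 1).
Δs = 2**k*(-4*k**2 - 13*k - 1), as required.

Yes. s_k = 2**k*(-4*k**2 + 3*k + 1).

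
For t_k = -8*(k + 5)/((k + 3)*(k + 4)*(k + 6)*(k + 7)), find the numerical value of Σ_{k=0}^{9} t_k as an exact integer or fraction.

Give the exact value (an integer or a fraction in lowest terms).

Step 1: r(k) = (k + 3)*(k + 6)**2/((k + 5)**2*(k + 8)).
Factor: A=k + 3; B=k + 8; C=k**2 + 10*k + 25.
f must satisfy (k + 3)·f(k+1) − (k + 7)·f(k) = k**2 + 10*k + 25.
deg f ≤ 4 (via 1,1,2).
Coefficient equations give f(k) = k*(k + 4)*(k + 5)*(k + 9)/36.
Get s_k = R·t_k = 2*k*(-k - 9)/(9*(k**2 + 9*k + 18)) with R(k) = B(k−1)f(k)/C(k) = k*(k + 4)*(k + 7)*(k + 9)/(36*(k + 5)).
s_(k+1) − s_k = 8*(-k - 5)/(k**4 + 20*k**3 + 145*k**2 + 450*k + 504) = t_k.
Evaluate s at k=10 and k=0: -95/468 and 0; difference -95/468.

Σ = -95/468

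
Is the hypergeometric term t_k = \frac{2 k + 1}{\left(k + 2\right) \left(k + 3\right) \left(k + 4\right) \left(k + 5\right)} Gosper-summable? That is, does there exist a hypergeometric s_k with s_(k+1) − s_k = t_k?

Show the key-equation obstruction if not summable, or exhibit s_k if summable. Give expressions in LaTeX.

Yes. s_k = \frac{k \left(k^{2} + 9 k + 2\right)}{24 \left(k + 2\right) \left(k + 3\right) \left(k + 4\right)}.

Ratio r(k) = (k + 2)*(2*k + 3)/((k + 6)*(2*k + 1)).
Gosper form: A/B · C(k+1)/C(k) with A=k + 2, B=k + 6, C=k + 1/2.
Set up (k + 2)·f(k+1) − (k + 5)·f(k) − (k + 1/2) = 0.
From deg A=1, deg B=1, deg C=1: d=3.
Coefficient equations give f(k) = k*(k**2 + 9*k + 2)/48.
R(k) = B(k−1)·f(k)/C(k) = k*(k + 5)*(k**2 + 9*k + 2)/(24*(2*k + 1)); s_k = R·t_k = k*(k**2 + 9*k + 2)/(24*(k + 2)*(k + 3)*(k + 4)).
Verify: (2*k + 1)/(k**4 + 14*k**3 + 71*k**2 + 154*k + 120) matches t_k.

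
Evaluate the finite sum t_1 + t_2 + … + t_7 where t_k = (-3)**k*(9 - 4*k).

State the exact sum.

t_(k+1)/t_k = 3*(5 - 4*k)/(4*k - 9).
Gosper form: A/B · C(k+1)/C(k) with A=-3, B=1, C=k - 9/4.
f must satisfy (-3)·f(k+1) − (1)·f(k) = k - 9/4.
deg f ≤ 1 (via 0,0,1).
Coefficient equations give f(k) = -(k - 3)/4.
So s_k = (B(k−1)f/C)·t_k = (-(k - 3)/(4*k - 9))·t_k = (-3)**k*(k - 3).
Check: Δs_k = (-3)**k*(9 - 4*k). ✓
Sum = s_(8) − s_(1); s_(8) = 32805, s_(1) = 6 ⇒ 32799.

Σ = 32799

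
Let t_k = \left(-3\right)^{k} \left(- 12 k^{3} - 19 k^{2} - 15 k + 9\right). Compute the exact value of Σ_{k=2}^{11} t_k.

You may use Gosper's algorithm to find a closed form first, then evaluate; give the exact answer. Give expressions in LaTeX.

r(k) = 3*(-12*k**3 - 55*k**2 - 89*k - 37)/(12*k**3 + 19*k**2 + 15*k - 9) after simplifying.
Take A(k)=-3, B(k)=1, C(k)=k**3 + 19*k**2/12 + 5*k/4 - 3/4.
Solve (-3)·f(k+1) − (1)·f(k) = k**3 + 19*k**2/12 + 5*k/4 - 3/4.
Bound: deg f ≤ 3.
Solving with deg f ≤ 3: f(k) = -(3*k**3 - 2*k**2 - 3)/12.
So s_k = (B(k−1)f/C)·t_k = (-(3*k**3 - 2*k**2 - 3)/(12*k**3 + 19*k**2 + 15*k - 9))·t_k = (-3)**k*(3*k**3 - 2*k**2 - 3).
Verify: (-3)**k*(-12*k**3 - 19*k**2 - 15*k + 9) matches t_k.
Σ_(k=2)^(11) t_k = s_(12) − s_(2) = 2600340813 − (117) = 2600340696.

Σ = 2600340696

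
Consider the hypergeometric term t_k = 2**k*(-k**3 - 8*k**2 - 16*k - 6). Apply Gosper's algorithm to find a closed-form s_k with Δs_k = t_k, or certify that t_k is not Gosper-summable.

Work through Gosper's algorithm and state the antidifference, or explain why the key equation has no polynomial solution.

Ratio r(k) = 2*(k**3 + 11*k**2 + 35*k + 31)/(k**3 + 8*k**2 + 16*k + 6).
Gosper form: A/B · C(k+1)/C(k) with A=2, B=1, C=k**3 + 8*k**2 + 16*k + 6.
f must satisfy (2)·f(k+1) − (1)·f(k) = k**3 + 8*k**2 + 16*k + 6.
Bound: deg f ≤ 3.
Solving with deg f ≤ 3: f(k) = k**3 + 2*k**2 + 2*k - 4.
Then R = B(k−1)f/C = (k**3 + 2*k**2 + 2*k - 4)/(k**3 + 8*k**2 + 16*k + 6), so s_k = R(k)·t_k = 2**k*(-k**3 - 2*k**2 - 2*k + 4).
Δs = 2**k*(-k**3 - 8*k**2 - 16*k - 6), as required.

s_k = 2**k*(-k**3 - 2*k**2 - 2*k + 4)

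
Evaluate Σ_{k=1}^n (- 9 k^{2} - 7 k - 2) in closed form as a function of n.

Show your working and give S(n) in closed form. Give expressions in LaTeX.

Compute t_(k+1)/t_k: get (9*k**2 + 25*k + 18)/(9*k**2 + 7*k + 2).
Factor: A=1; B=1; C=k**2 + 7*k/9 + 2/9.
Key eq: (1)·f(k+1) = (1)·f(k) + (k**2 + 7*k/9 + 2/9).
deg f ≤ 3 (via 0,0,2).
Match coefficients ⇒ f(k) = k**2*(3*k - 1)/9.
R(k) = B(k−1)·f(k)/C(k) = k**2*(3*k - 1)/(9*k**2 + 7*k + 2); s_k = R·t_k = k**2*(1 - 3*k).
Verify: -9*k**2 - 7*k - 2 matches t_k.
Evaluate: s_(n+1) = -3*n**3 - 8*n**2 - 7*n - 2; subtract s_(1) = -2 ⇒ S(n) = n*(-3*n**2 - 8*n - 7).

S(n) = n \left(- 3 n^{2} - 8 n - 7\right)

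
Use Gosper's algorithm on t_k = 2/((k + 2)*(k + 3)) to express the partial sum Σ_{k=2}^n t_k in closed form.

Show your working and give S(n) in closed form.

r(k) = (k + 2)/(k + 4) after simplifying.
Gosper form: A/B · C(k+1)/C(k) with A=k + 2, B=k + 4, C=1.
f must satisfy (k + 2)·f(k+1) − (k + 3)·f(k) = 1.
deg f ≤ 1 (via 1,1,0).
Coefficient equations give f(k) = k/2.
Then R = B(k−1)f/C = k*(k + 3)/2, so s_k = R(k)·t_k = k/(k + 2).
s_(k+1) − s_k = 2/(k**2 + 5*k + 6) = t_k.
s_(n+1) = (n + 1)/(n + 3) and s_(2) = 1/2, so S(n) = (n - 1)/(2*(n + 3)).

S(n) = (n - 1)/(2*(n + 3))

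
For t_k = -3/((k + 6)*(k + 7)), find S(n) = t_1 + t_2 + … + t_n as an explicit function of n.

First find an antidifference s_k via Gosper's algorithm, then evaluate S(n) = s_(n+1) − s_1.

S(n) = -3*n/(7*n + 49)

Ratio r(k) = (k + 6)/(k + 8).
Take A(k)=k + 6, B(k)=k + 8, C(k)=1.
f must satisfy (k + 6)·f(k+1) − (k + 7)·f(k) = 1.
Degrees (1,1,0) ⇒ d ≤ 1.
Solve for f: f(k) = k/6 (degree 1 ≤ 1).
Certificate R = B(k−1)f/C = k*(k + 7)/6 gives s_k = -k/(2*k + 12).
s_(k+1) − s_k = -3/(k**2 + 13*k + 42) = t_k.
Σ_(k=1)^n t_k = s_(n+1) − s_(1) = ((-n - 1)/(2*(n + 7))) − (-1/14), i.e. -3*n/(7*n + 49).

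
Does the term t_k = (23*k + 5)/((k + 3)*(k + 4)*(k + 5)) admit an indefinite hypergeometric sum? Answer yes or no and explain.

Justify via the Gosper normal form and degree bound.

Yes. s_k = k*(37*k - 17)/(12*(k + 3)*(k + 4)).

Compute t_(k+1)/t_k: get (k + 3)*(23*k + 28)/((k + 6)*(23*k + 5)).
A = k + 3, B = k + 6, C = k + 5/23.
Solve (k + 3)·f(k+1) − (k + 5)·f(k) = k + 5/23.
deg f ≤ 2 (via 1,1,1).
Match coefficients ⇒ f(k) = k*(37*k - 17)/276.
So s_k = (B(k−1)f/C)·t_k = (k*(k + 5)*(37*k - 17)/(12*(23*k + 5)))·t_k = k*(37*k - 17)/(12*(k + 3)*(k + 4)).
Δs = (23*k + 5)/(k**3 + 12*k**2 + 47*k + 60), as required.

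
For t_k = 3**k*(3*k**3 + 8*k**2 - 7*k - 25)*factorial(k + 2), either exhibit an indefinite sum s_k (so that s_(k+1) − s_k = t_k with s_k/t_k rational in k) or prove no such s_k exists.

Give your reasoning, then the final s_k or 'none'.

s_k = 3**k*(k**2 - 2*k - 2)*factorial(k + 2)

Ratio r(k) = 3*(3*k**4 + 26*k**3 + 69*k**2 + 33*k - 63)/(3*k**3 + 8*k**2 - 7*k - 25).
Gosper form: A/B · C(k+1)/C(k) with A=3*k + 9, B=1, C=k**3 + 8*k**2/3 - 7*k/3 - 25/3.
Solve (3*k + 9)·f(k+1) − (1)·f(k) = k**3 + 8*k**2/3 - 7*k/3 - 25/3.
Bound: deg f ≤ 2.
Solving with deg f ≤ 2: f(k) = (k**2 - 2*k - 2)/3.
So s_k = (B(k−1)f/C)·t_k = ((k**2 - 2*k - 2)/(3*k**3 + 8*k**2 - 7*k - 25))·t_k = 3**k*(k**2 - 2*k - 2)*factorial(k + 2).
s_(k+1) − s_k = 3**k*(3*k**3 + 8*k**2 - 7*k - 25)*factorial(k + 2) = t_k.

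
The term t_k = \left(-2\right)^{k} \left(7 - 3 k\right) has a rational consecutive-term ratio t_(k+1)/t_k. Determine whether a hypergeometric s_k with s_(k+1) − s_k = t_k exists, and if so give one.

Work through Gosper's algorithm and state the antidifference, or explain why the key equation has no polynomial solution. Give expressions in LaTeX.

Compute t_(k+1)/t_k: get 2*(4 - 3*k)/(3*k - 7).
Factor: A=-2; B=1; C=k - 7/3.
f must satisfy (-2)·f(k+1) − (1)·f(k) = k - 7/3.
deg f ≤ 1 (via 0,0,1).
A polynomial solution: f(k) = -(k - 3)/3.
Certificate R = B(k−1)f/C = -(k - 3)/(3*k - 7) gives s_k = (-2)**k*(k - 3).
Check: Δs_k = (-2)**k*(7 - 3*k). ✓

s_k = \left(-2\right)^{k} \left(k - 3\right)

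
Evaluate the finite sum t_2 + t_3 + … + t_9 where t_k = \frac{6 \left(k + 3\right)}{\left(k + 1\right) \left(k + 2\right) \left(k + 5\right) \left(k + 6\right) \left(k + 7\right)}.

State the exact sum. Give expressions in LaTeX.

Σ = 103/9240

Ratio r(k) = (k + 1)*(k + 4)*(k + 5)/((k + 3)**2*(k + 8)).
A = k + 1, B = k + 8, C = k**3 + 10*k**2 + 33*k + 36.
Key eq: (k + 1)·f(k+1) = (k + 7)·f(k) + (k**3 + 10*k**2 + 33*k + 36).
Degrees (1,1,3) ⇒ d ≤ 6.
A polynomial solution: f(k) = k*(k + 2)*(k + 3)*(k + 4)*(k**2 + 12*k + 41)/90.
Certificate R = B(k−1)f/C = k*(k + 2)*(k + 7)*(k**2 + 12*k + 41)/(90*(k + 3)) gives s_k = k*(k**2 + 12*k + 41)/(15*(k**3 + 12*k**2 + 41*k + 30)).
Δs = 6*(k + 3)/(k**5 + 21*k**4 + 163*k**3 + 567*k**2 + 844*k + 420), as required.
Σ_(k=2)^(9) t_k = s_(10) − s_(2) = 29/440 − (23/420) = 103/9240.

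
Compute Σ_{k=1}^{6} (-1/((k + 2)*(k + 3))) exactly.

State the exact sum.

Σ = -2/9

Ratio r(k) = (k + 2)/(k + 4).
Gosper form: A/B · C(k+1)/C(k) with A=k + 2, B=k + 4, C=1.
Need (k + 2)·f(k+1) − (k + 3)·f(k) = 1.
Bound: deg f ≤ 1.
Coefficient equations give f(k) = k/2.
Then R = B(k−1)f/C = k*(k + 3)/2, so s_k = R(k)·t_k = -k/(2*k + 4).
Δs = -1/(k**2 + 5*k + 6), as required.
Σ_(k=1)^(6) t_k = s_(7) − s_(1) = -7/18 − (-1/6) = -2/9.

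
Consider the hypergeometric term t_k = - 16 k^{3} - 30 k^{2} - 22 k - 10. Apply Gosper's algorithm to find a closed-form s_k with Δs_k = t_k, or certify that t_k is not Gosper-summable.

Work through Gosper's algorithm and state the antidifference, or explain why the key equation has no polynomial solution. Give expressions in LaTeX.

s_k = 2 k \left(- 2 k^{3} - k^{2} - 2\right)

The ratio is (8*k**3 + 39*k**2 + 65*k + 39)/(8*k**3 + 15*k**2 + 11*k + 5).
So A=1 and B=1, with C=k**3 + 15*k**2/8 + 11*k/8 + 5/8.
Set up (1)·f(k+1) − (1)·f(k) − (k**3 + 15*k**2/8 + 11*k/8 + 5/8) = 0.
d = 4 from the (0,0,3) case.
A polynomial solution: f(k) = k*(2*k**3 + k**2 + 2)/8.
So s_k = (B(k−1)f/C)·t_k = (k*(2*k**3 + k**2 + 2)/(8*k**3 + 15*k**2 + 11*k + 5))·t_k = 2*k*(-2*k**3 - k**2 - 2).
Verify: -16*k**3 - 30*k**2 - 22*k - 10 matches t_k.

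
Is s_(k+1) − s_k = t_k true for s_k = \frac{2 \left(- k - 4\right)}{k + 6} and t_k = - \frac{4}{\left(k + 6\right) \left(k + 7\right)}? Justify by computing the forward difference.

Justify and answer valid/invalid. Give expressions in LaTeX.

s_(k+1) = 2*(-k - 5)/(k + 7)
s_(k+1) − s_k = -4/(k**2 + 13*k + 42)
(s_(k+1) − s_k) − t_k = 0

valid; difference matches t_k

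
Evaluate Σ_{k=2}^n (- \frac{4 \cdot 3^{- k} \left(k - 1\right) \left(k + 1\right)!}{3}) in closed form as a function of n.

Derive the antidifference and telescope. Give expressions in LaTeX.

S(n) = \frac{8}{3} - \frac{4 \cdot 3^{- n} \left(n + 2\right)!}{3}

Step 1: r(k) = k*(k + 2)/(3*(k - 1)).
So A=k/3 + 2/3 and B=1, with C=k - 1.
Need (k/3 + 2/3)·f(k+1) − (1)·f(k) = k - 1.
deg f ≤ 0 (via 1,0,1).
A polynomial solution: f(k) = 3.
Certificate R = B(k−1)f/C = 3/(k - 1) gives s_k = -4*factorial(k + 1)/3**k.
s_(k+1) − s_k = -4*(k - 1)*factorial(k + 1)/(3*3**k) = t_k.
Σ_(k=2)^n t_k = s_(n+1) − s_(2) = (-4*3**(-n - 1)*factorial(n + 2)) − (-8/3), i.e. 8/3 - 4*factorial(n + 2)/(3*3**n).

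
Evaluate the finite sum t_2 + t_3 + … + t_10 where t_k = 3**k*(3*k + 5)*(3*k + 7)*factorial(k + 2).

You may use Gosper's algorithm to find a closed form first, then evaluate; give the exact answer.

Compute t_(k+1)/t_k: get 3*(k + 3)*(3*k + 8)*(3*k + 10)/((3*k + 5)*(3*k + 7)).
Normal form (A,B,C) = (3*k + 9, 1, k**2 + 4*k + 35/9).
Set up (3*k + 9)·f(k+1) − (1)·f(k) − (k**2 + 4*k + 35/9) = 0.
Bound: deg f ≤ 1.
Solve for f: f(k) = (3*k + 1)/9 (degree 1 ≤ 1).
Get s_k = R·t_k = 3**k*(3*k + 1)*factorial(k + 2) with R(k) = B(k−1)f(k)/C(k) = (3*k + 1)/((3*k + 5)*(3*k + 7)).
Δs = 3**k*(3*k + 5)*(3*k + 7)*factorial(k + 2), as required.
Σ_(k=2)^(10) t_k = s_(11) − s_(2) = 37505333824358400 − (1512) = 37505333824356888.

Σ = 37505333824356888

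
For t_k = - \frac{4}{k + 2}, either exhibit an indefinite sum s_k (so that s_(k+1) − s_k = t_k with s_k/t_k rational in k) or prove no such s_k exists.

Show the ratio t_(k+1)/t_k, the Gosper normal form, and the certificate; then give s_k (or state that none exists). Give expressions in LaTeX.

The ratio is (k + 2)/(k + 3).
A = k + 2, B = k + 3, C = 1.
f must satisfy (k + 2)·f(k+1) − (k + 2)·f(k) = 1.
From deg A=1, deg B=1, deg C=0: d=0.
Write f(k) = c0. Then LHS − RHS = -1, requiring -1 = 0: contradictory. No certificate.

no hypergeometric antidifference exists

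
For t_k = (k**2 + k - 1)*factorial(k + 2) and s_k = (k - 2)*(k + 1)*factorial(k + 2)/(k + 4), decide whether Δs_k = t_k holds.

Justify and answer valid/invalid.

Invalid: residual -3*(k + 1)*(k**2 + 4*k - 2)*factorial(k + 2)/((k + 4)*(k + 5)) ≠ 0.

s_(k+1) = (k - 1)*(k + 2)*factorial(k + 3)/(k + 5)
s_(k+1) − s_k = (k**4 + 7*k**3 + 13*k**2 + 5*k - 14)*factorial(k + 2)/((k + 4)*(k + 5))
(s_(k+1) − s_k) − t_k = -3*(k + 1)*(k**2 + 4*k - 2)*factorial(k + 2)/((k + 4)*(k + 5))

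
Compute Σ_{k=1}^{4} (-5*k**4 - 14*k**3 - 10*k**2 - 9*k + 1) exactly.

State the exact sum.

Compute t_(k+1)/t_k: get (5*k**4 + 34*k**3 + 82*k**2 + 91*k + 37)/(5*k**4 + 14*k**3 + 10*k**2 + 9*k - 1).
So A=1 and B=1, with C=k**4 + 14*k**3/5 + 2*k**2 + 9*k/5 - 1/5.
Set up (1)·f(k+1) − (1)·f(k) − (k**4 + 14*k**3/5 + 2*k**2 + 9*k/5 - 1/5) = 0.
Bound: deg f ≤ 5.
Match coefficients ⇒ f(k) = k*(k**4 + k**3 - 2*k**2 + 3*k - 4)/5.
Then R = B(k−1)f/C = k*(k**4 + k**3 - 2*k**2 + 3*k - 4)/(5*k**4 + 14*k**3 + 10*k**2 + 9*k - 1), so s_k = R(k)·t_k = k*(-k**4 - k**3 + 2*k**2 - 3*k + 4).
Δs = -5*k**4 - 14*k**3 - 10*k**2 - 9*k + 1, as required.
Evaluate s at k=5 and k=1: -3555 and 1; difference -3556.

Σ = -3556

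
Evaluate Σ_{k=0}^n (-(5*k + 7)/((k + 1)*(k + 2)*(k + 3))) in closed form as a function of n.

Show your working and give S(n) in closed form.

S(n) = (-3*n**2 - 10*n - 7)/(n**2 + 5*n + 6)

The ratio is (k + 1)*(5*k + 12)/((k + 4)*(5*k + 7)).
A = k + 1, B = k + 4, C = k + 7/5.
Set up (k + 1)·f(k+1) − (k + 3)·f(k) − (k + 7/5) = 0.
deg f ≤ 2 (via 1,1,1).
Solving with deg f ≤ 2: f(k) = k*(3*k + 4)/5.
R(k) = B(k−1)·f(k)/C(k) = k*(k + 3)*(3*k + 4)/(5*k + 7); s_k = R·t_k = k*(-3*k - 4)/((k + 1)*(k + 2)).
Δs = (-5*k - 7)/(k**3 + 6*k**2 + 11*k + 6), as required.
Evaluate: s_(n+1) = (-3*n**2 - 10*n - 7)/(n**2 + 5*n + 6); subtract s_(0) = 0 ⇒ S(n) = (-3*n**2 - 10*n - 7)/(n**2 + 5*n + 6).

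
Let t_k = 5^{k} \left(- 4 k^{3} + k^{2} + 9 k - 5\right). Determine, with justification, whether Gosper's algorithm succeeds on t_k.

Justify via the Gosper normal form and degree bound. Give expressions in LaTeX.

Ratio r(k) = 5*(4*k**3 + 11*k**2 + k - 1)/(4*k**3 - k**2 - 9*k + 5).
Factor: A=5; B=1; C=k**3 - k**2/4 - 9*k/4 + 5/4.
Key eq: (5)·f(k+1) = (1)·f(k) + (k**3 - k**2/4 - 9*k/4 + 5/4).
Degrees (0,0,3) ⇒ d ≤ 3.
A polynomial solution: f(k) = k*(k - 2)**2/4.
R(k) = B(k−1)·f(k)/C(k) = k*(k - 2)**2/((4*k - 5)*(k**2 + k - 1)); s_k = R·t_k = 5**k*k*(-k**2 + 4*k - 4).
Verify: 5**k*(-4*k**3 + k**2 + 9*k - 5) matches t_k.

Yes. s_k = 5^{k} k \left(- k^{2} + 4 k - 4\right).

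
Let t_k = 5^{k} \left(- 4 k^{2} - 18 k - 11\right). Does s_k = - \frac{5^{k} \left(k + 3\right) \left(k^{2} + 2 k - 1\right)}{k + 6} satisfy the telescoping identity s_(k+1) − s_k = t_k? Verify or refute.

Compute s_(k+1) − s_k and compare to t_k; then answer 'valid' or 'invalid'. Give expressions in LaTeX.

s_(k+1) = -5**(k + 1)*(k + 4)*(2*k + (k + 1)**2 + 1)/(k + 7)
s_(k+1) − s_k = 5**k*(-4*k**4 - 58*k**3 - 290*k**2 - 548*k - 261)/(k**2 + 13*k + 42)
(s_(k+1) − s_k) − t_k = 5**k*(12*k**3 + 123*k**2 + 351*k + 201)/(k**2 + 13*k + 42)

Invalid: residual \frac{5^{k} \left(12 k^{3} + 123 k^{2} + 351 k + 201\right)}{k^{2} + 13 k + 42} ≠ 0.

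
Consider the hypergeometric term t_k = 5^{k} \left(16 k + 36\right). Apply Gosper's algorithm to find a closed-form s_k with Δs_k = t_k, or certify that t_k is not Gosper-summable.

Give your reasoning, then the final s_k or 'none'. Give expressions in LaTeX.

s_k = 4 \cdot 5^{k} \left(k + 1\right)

Compute t_(k+1)/t_k: get 5*(4*k + 13)/(4*k + 9).
A = 5, B = 1, C = k + 9/4.
Solve (5)·f(k+1) − (1)·f(k) = k + 9/4.
Degrees (0,0,1) ⇒ d ≤ 1.
Solving with deg f ≤ 1: f(k) = (k + 1)/4.
Then R = B(k−1)f/C = (k + 1)/(4*k + 9), so s_k = R(k)·t_k = 4*5**k*(k + 1).
Verify: 5**k*(16*k + 36) matches t_k.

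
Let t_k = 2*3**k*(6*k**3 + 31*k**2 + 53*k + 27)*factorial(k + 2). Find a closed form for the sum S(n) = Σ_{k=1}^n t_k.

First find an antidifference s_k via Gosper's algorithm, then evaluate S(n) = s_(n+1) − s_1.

S(n) = 12*3**n*n**2*factorial(n + 3) + 30*3**n*n*factorial(n + 3) + 18*3**n*factorial(n + 3) - 108

The ratio is 3*(6*k**4 + 67*k**3 + 280*k**2 + 516*k + 351)/(6*k**3 + 31*k**2 + 53*k + 27).
A = 3*k + 9, B = 1, C = k**3 + 31*k**2/6 + 53*k/6 + 9/2.
Solve (3*k + 9)·f(k+1) − (1)·f(k) = k**3 + 31*k**2/6 + 53*k/6 + 9/2.
Degrees (1,0,3) ⇒ d ≤ 2.
Solving with deg f ≤ 2: f(k) = k*(2*k + 1)/6.
R(k) = B(k−1)·f(k)/C(k) = k*(2*k + 1)/(6*k**3 + 31*k**2 + 53*k + 27); s_k = R·t_k = 2*3**k*k*(2*k + 1)*factorial(k + 2).
s_(k+1) − s_k = 2*3**k*(6*k**3 + 31*k**2 + 53*k + 27)*factorial(k + 2) = t_k.
s_(n+1) = 6*3**n*(n + 1)*(2*n + 3)*factorial(n + 3) and s_(1) = 108, so S(n) = 12*3**n*n**2*factorial(n + 3) + 30*3**n*n*factorial(n + 3) + 18*3**n*factorial(n + 3) - 108.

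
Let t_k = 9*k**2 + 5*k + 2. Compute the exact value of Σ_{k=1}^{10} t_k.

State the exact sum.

The ratio is (9*k**2 + 23*k + 16)/(9*k**2 + 5*k + 2).
Gosper form: A/B · C(k+1)/C(k) with A=1, B=1, C=k**2 + 5*k/9 + 2/9.
Need (1)·f(k+1) − (1)·f(k) = k**2 + 5*k/9 + 2/9.
deg f ≤ 3 (via 0,0,2).
Solve for f: f(k) = k*(3*k**2 - 2*k + 1)/9 (degree 3 ≤ 3).
So s_k = (B(k−1)f/C)·t_k = (k*(3*k**2 - 2*k + 1)/(9*k**2 + 5*k + 2))·t_k = k*(3*k**2 - 2*k + 1).
s_(k+1) − s_k = 9*k**2 + 5*k + 2 = t_k.
Σ_(k=1)^(10) t_k = s_(11) − s_(1) = 3762 − (2) = 3760.

Σ = 3760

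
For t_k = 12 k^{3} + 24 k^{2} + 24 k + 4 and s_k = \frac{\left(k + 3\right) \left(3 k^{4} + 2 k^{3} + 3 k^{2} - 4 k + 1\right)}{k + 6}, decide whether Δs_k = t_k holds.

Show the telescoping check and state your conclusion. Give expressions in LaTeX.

s_(k+1) = (3*k**5 + 26*k**4 + 83*k**3 + 128*k**2 + 85*k + 20)/(k + 7)
s_(k+1) − s_k = (12*k**5 + 153*k**4 + 558*k**3 + 829*k**2 + 604*k + 99)/(k**2 + 13*k + 42)
(s_(k+1) − s_k) − t_k = 3*(-9*k**4 - 94*k**3 - 165*k**2 - 152*k - 23)/(k**2 + 13*k + 42)

Invalid: residual \frac{3 \left(- 9 k^{4} - 94 k^{3} - 165 k^{2} - 152 k - 23\right)}{k^{2} + 13 k + 42} ≠ 0.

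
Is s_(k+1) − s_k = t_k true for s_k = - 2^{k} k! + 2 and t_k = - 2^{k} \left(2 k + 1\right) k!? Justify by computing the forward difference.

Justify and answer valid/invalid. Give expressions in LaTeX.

s_(k+1) = -2**(k + 1)*factorial(k + 1) + 2
s_(k+1) − s_k = -2**k*(2*k + 1)*factorial(k)
(s_(k+1) − s_k) − t_k = 0

valid (s_(k+1) − s_k reduces to t_k)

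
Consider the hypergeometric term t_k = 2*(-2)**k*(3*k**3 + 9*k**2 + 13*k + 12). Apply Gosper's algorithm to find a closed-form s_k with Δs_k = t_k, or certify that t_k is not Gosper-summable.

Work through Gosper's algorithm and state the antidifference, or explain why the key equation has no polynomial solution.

Compute t_(k+1)/t_k: get 2*(-3*k**3 - 18*k**2 - 40*k - 37)/(3*k**3 + 9*k**2 + 13*k + 12).
So A=-2 and B=1, with C=k**3 + 3*k**2 + 13*k/3 + 4.
f must satisfy (-2)·f(k+1) − (1)·f(k) = k**3 + 3*k**2 + 13*k/3 + 4.
Bound: deg f ≤ 3.
Solve for f: f(k) = -(k**3 + k**2 + k + 2)/3 (degree 3 ≤ 3).
So s_k = (B(k−1)f/C)·t_k = (-(k**3 + k**2 + k + 2)/(3*k**3 + 9*k**2 + 13*k + 12))·t_k = (-2)**(k + 1)*(k**3 + k**2 + k + 2).
Verify: 2*(-2)**k*(3*k**3 + 9*k**2 + 13*k + 12) matches t_k.

s_k = (-2)**(k + 1)*(k**3 + k**2 + k + 2)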